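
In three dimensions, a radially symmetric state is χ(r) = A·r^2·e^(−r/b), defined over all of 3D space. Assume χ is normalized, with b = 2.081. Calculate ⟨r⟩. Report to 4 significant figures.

⟨r⟩ ≈ 7.284

The expectation value is the |χ|²-weighted average of r: ∫ r|χ|² 4πr² dr.
Evaluating both integrals, ⟨r⟩ = 7·b/2.
With b = 2.081, ⟨r⟩ = 7.2835.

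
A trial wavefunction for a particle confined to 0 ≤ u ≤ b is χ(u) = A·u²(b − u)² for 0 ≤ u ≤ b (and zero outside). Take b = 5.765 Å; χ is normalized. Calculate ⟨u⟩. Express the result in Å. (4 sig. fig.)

⟨u⟩ = ∫ u |χ|² du over the full domain.
Evaluating both integrals, ⟨u⟩ = b/2.
Putting b = 5.765 gives 2.8825.

⟨u⟩ ≈ 2.883 Å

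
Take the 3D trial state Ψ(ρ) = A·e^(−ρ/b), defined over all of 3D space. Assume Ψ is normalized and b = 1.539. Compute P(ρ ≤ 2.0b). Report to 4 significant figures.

P = ∫ |Ψ|² 4πρ² dρ over ρ ≤ 2.0b.
The full normalization integral is A²·[π·b^3] = 1, fixing A².
In terms of u = ρ/b (A², 4π and the length scale all cancel between numerator and denominator), P = [∫_{0}^{2.0} u^2·e^(-2·u) du] / [∫_{0}^{∞} u^2·e^(-2·u) du].
With ∫ u^2·e^(-2·u) du = -(2·u^2 + 2·u + 1)·e^(-2·u)/4 + C, the region integral is 1/4 - 13·e^(-4)/4 and the full one is 1/4.
Taking the ratio yields P = 0.76190.

P ≈ 0.7619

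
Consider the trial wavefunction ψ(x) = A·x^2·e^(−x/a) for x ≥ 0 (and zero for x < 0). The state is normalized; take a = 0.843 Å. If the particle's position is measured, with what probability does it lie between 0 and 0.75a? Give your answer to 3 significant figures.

P ≈ 0.0186

|ψ|² is the probability density, so P = ∫_{0}^{0.75a} |ψ|² dx.
With A² fixed by ∫|ψ|² = 1, i.e. A² = (3·a^5/4)^(−1), substitute and integrate.
Let u = x/a; then A² and the length scale cancel, so P = ∫_{0}^{0.75} u^4·e^(-2·u) du ÷ ∫_{0}^{∞} u^4·e^(-2·u) du.
Using ∫ u^4·e^(-2·u) du = -(u^4/2 + u^3 + 3·u^2/2 + 3·u/2 + 3/4)·e^(-2·u), the numerator is 3/4 - 1689·e^(-3/2)/512 and the denominator is 3/4.
The result is P = 0.01858.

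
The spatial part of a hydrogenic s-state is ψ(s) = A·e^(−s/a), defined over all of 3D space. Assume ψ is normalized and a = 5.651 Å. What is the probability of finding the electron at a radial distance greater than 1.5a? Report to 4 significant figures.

Integrate the radial probability density 4πs²|ψ|² over s > 1.5a.
A² is fixed by ∫₀^∞ 4πs²|ψ|² ds = 1, i.e. A² = (π·a^3)^(−1).
Let u = s/a; then A², 4π and the length scale all cancel, so P = ∫_{1.5}^{∞} u^2·e^(-2·u) du ÷ ∫_{0}^{∞} u^2·e^(-2·u) du.
An antiderivative of u^2·e^(-2·u) is -(2·u^2 + 2·u + 1)·e^(-2·u)/4; evaluating from 1.5 to ∞ gives 17·e^(-3)/8, while the full integral is 1/4.
This evaluates to P = 0.42319.

P ≈ 0.4232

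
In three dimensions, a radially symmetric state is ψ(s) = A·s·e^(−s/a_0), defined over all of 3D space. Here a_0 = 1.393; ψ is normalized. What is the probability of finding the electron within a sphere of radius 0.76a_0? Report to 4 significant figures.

P ≈ 0.01953

With dV = 4πs²ds, the probability is ∫|ψ|² dV over s ≤ 0.76a_0.
Normalization gives A² = 1/(3·π·a_0^5).
In terms of u = s/a_0 (A², 4π and the length scale all cancel between numerator and denominator), P = [∫_{0}^{0.76} u^4·e^(-2·u) du] / [∫_{0}^{∞} u^4·e^(-2·u) du].
With ∫ u^4·e^(-2·u) du = -(u^4/2 + u^3 + 3·u^2/2 + 3·u/2 + 3/4)·e^(-2·u) + C, the region integral is ≈ 0.0146498 and the full one is 3/4.
This evaluates to P = 0.019533.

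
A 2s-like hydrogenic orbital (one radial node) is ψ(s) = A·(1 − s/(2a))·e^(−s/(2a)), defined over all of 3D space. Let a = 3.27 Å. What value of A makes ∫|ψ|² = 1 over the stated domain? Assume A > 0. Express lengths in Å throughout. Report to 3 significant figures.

The normalization condition is ∫|ψ|² 4πs² ds = 1 from 0 to ∞.
The angular integral contributes 4π, leaving ∫₀^∞ s²|ψ|² ds.
∫|ψ|² 4πs² ds = A²·(8·π·a^3).
With a = 3.27: A² = 0.001138 and A = 0.03373.

A ≈ 0.0337 Å^(-3/2)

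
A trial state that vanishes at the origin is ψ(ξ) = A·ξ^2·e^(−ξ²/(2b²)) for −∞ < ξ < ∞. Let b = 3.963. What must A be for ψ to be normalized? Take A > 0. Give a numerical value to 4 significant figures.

A ≈ 0.02774

Normalization requires ∫|ψ|² dξ = 1, integrated from −∞ to ∞.
Differentiating ∫e^(−αξ²) dξ = √(π/α) under α to get the higher moments, the integral (without the A² prefactor) comes out to 3·√(π)·b^5/4.
Hence A² = 1/[3·√(π)·b^5/4].
Substituting b = 3.963 gives A² = 0.00076956, so A = 0.027741.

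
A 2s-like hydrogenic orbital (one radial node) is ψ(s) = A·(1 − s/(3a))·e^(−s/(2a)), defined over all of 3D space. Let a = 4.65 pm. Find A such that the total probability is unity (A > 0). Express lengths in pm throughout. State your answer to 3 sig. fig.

The normalization condition is ∫|ψ|² 4πs² ds = 1 from 0 to ∞.
In 3D with spherical symmetry the volume element is 4πs² ds.
The integral (without the A² prefactor) comes out to 8·π·a^3/3.
Plugging in a = 4.65 yields A = 0.03446.

A ≈ 0.0345 pm^(-3/2)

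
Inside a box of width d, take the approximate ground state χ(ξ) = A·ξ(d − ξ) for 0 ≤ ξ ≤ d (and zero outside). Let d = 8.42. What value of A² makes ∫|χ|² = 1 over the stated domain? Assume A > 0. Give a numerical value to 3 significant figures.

A^2 ≈ 0.000709

The normalization condition is ∫|χ|² dξ = 1 from 0 to d.
The integral (without the A² prefactor) comes out to d^5/30.
So A² = (d^5/30)^(−1).
Substituting d = 8.42 gives A² = 0.0007089, so A = 0.02662.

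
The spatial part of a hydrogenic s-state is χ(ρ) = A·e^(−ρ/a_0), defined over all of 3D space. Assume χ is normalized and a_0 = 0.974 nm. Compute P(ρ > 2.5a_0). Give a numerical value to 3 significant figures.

P ≈ 0.125

Integrate the radial probability density 4πρ²|χ|² over ρ > 2.5a_0.
Normalization gives A² = 1/(π·a_0^3).
Substituting u = ρ/a_0, A², 4π and the length scale all cancel in the ratio: P = ∫_{2.5}^{∞} u^2·e^(-2·u) du / ∫_{0}^{∞} u^2·e^(-2·u) du.
With ∫ u^2·e^(-2·u) du = -(2·u^2 + 2·u + 1)·e^(-2·u)/4 + C, the region integral is 37·e^(-5)/8 and the full one is 1/4.
The region integral divided by the full integral gives P = 0.1247.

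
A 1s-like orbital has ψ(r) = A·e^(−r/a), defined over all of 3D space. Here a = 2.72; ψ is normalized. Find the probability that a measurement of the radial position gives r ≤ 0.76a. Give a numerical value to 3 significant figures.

P = ∫ |ψ|² 4πr² dr over r ≤ 0.76a.
The full normalization integral is A²·[π·a^3] = 1, fixing A².
In terms of u = r/a (A², 4π and the length scale all cancel between numerator and denominator), P = [∫_{0}^{0.76} u^2·e^(-2·u) du] / [∫_{0}^{∞} u^2·e^(-2·u) du].
With ∫ u^2·e^(-2·u) du = -(2·u^2 + 2·u + 1)·e^(-2·u)/4 + C, the region integral is 1/4 - 2297·e^(-38/25)/2500 and the full one is 1/4.
Taking the ratio yields P = 0.1962.

P ≈ 0.196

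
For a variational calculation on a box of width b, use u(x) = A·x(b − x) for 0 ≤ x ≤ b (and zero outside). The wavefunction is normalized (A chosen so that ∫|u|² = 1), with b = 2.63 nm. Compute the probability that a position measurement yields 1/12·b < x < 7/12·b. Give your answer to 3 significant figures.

|u|² is the probability density, so P = ∫_{1/12·b}^{7/12·b} |u|² dx.
With A² fixed by ∫|u|² = 1, i.e. A² = (b^5/30)^(−1), substitute and integrate.
Substituting t = x/b, A² and the length scale cancel in the ratio: P = ∫_{1/12}^{7/12} t^2·(1 - t)^2 dt / ∫_{0}^{1} t^2·(1 - t)^2 dt.
An antiderivative of t^2·(1 - t)^2 is t^3·(6·t^2 - 15·t + 10)/30; evaluating from 1/12 to 7/12 gives ≈ 0.021610, while the full integral is 1/30.
This works out to P = 4481/6912.

P ≈ 0.648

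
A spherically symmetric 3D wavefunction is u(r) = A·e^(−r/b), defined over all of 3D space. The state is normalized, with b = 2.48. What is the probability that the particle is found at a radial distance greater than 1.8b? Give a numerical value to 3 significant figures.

With dV = 4πr²dr, the probability is ∫|u|² dV over r > 1.8b.
The full normalization integral is A²·[π·b^3] = 1, fixing A².
Substituting t = r/b, A², 4π and the length scale all cancel in the ratio: P = ∫_{1.8}^{∞} t^2·e^(-2·t) dt / ∫_{0}^{∞} t^2·e^(-2·t) dt.
Using ∫ t^2·e^(-2·t) dt = -(2·t^2 + 2·t + 1)·e^(-2·t)/4, the numerator is 277·e^(-18/5)/100 and the denominator is 1/4.
The region integral divided by the full integral gives P = 0.3027.

P ≈ 0.303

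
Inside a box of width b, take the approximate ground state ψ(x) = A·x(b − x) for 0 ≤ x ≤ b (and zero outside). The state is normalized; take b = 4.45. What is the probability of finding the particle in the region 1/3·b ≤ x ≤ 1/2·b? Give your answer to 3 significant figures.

P = ∫_{1/3·b}^{1/2·b} |ψ(x)|² dx.
The normalization integral ∫|ψ|²dx over the whole domain equals b^5/30·A², and A² cancels in the ratio.
Let u = x/b; then A² and the length scale cancel, so P = ∫_{1/3}^{1/2} u^2·(1 - u)^2 du ÷ ∫_{0}^{1} u^2·(1 - u)^2 du.
Using ∫ u^2·(1 - u)^2 du = u^3·(6·u^2 - 15·u + 10)/30, the numerator is 47/4860 and the denominator is 1/30.
The result is P = 47/162.

P ≈ 0.290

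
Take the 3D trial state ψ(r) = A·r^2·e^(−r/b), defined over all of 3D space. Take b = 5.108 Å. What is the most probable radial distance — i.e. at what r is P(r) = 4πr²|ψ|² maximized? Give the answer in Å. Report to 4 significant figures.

r ≈ 15.32 Å

Set d/dr [P(r) = 4πr²|ψ|²] = 0 and solve for r > 0.
Solving yields r = 3·b.
With b = 5.108, the most probable radial distance is 15.324 Å.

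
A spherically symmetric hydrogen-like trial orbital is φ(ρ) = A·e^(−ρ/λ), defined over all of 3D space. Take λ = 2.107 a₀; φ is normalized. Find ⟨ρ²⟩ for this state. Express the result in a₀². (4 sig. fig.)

By definition ⟨ρ²⟩ = ∫ ρ^2 |φ(ρ)|² 4πρ² dρ.
Recall ∫₀^∞ ρ^m e^(−ρ/β) dρ = m!·β^(m+1), since the A² factors cancel between numerator and denominator, ⟨ρ²⟩ = 3·λ^2.
With λ = 2.107, ⟨ρ^2⟩ = 13.318.

⟨ρ^2⟩ ≈ 13.32 a₀^2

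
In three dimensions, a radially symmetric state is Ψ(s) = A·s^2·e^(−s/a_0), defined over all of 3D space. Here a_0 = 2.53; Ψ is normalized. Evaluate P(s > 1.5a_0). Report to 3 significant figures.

P ≈ 0.966

Integrate the radial probability density 4πs²|Ψ|² over s > 1.5a_0.
Normalization gives A² = 1/(45·π·a_0^7/2).
Let u = s/a_0; then A², 4π and the length scale all cancel, so P = ∫_{1.5}^{∞} u^6·e^(-2·u) du ÷ ∫_{0}^{∞} u^6·e^(-2·u) du.
An antiderivative of u^6·e^(-2·u) is -(4·u^6 + 12·u^5 + 30·u^4 + 60·u^3 + 90·u^2 + 90·u + 45)·e^(-2·u)/8; evaluating from 1.5 to ∞ gives ≈ 5.4365, while the full integral is 45/8.
The region integral divided by the full integral gives P = 0.9665.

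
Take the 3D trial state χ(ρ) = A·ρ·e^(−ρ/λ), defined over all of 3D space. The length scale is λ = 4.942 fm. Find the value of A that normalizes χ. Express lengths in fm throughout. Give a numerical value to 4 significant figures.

A ≈ 0.005999 fm^(-5/2)

Require ∫ |χ|² 4πρ² dρ = 1 over the whole domain.
The angular integral contributes 4π, leaving ∫₀^∞ ρ²|χ|² dρ.
Recall ∫₀^∞ ρ^m e^(−ρ/β) dρ = m!·β^(m+1), carrying out the integral gives A² · 3·π·λ^5.
Hence A² = 1/[3·π·λ^5].
Plugging in λ = 4.942 yields A = 0.0059994.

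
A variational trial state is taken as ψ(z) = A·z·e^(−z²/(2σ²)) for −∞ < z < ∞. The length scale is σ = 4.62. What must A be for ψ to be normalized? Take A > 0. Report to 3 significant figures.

A ≈ 0.107

The normalization condition is ∫|ψ|² dz = 1 from −∞ to ∞.
∫|ψ|² dz = A²·(√(π)·σ^3/2).
So A² = (√(π)·σ^3/2)^(−1).
Substituting σ = 4.62 gives A² = 0.01144, so A = 0.1070.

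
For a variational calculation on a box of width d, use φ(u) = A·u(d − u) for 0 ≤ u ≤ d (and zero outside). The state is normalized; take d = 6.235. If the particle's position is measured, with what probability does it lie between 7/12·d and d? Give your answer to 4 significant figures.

P ≈ 0.3466

P = ∫_{7/12·d}^{d} |φ(u)|² du.
Since A² = 1/(d^5/30), this is the region integral divided by the full normalization integral.
Let t = u/d; then A² and the length scale cancel, so P = ∫_{7/12}^{1} t^2·(1 - t)^2 dt ÷ ∫_{0}^{1} t^2·(1 - t)^2 dt.
An antiderivative of t^2·(1 - t)^2 is t^3·(6·t^2 - 15·t + 10)/30; evaluating from 7/12 to 1 gives ≈ 0.0115540, while the full integral is 1/30.
This works out to P = 0.34662.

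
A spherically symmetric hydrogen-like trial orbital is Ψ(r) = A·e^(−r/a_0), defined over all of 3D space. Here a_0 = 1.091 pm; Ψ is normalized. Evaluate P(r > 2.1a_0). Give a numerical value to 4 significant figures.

With dV = 4πr²dr, the probability is ∫|Ψ|² dV over r > 2.1a_0.
The full normalization integral is A²·[π·a_0^3] = 1, fixing A².
Substituting u = r/a_0, A², 4π and the length scale all cancel in the ratio: P = ∫_{2.1}^{∞} u^2·e^(-2·u) du / ∫_{0}^{∞} u^2·e^(-2·u) du.
Using ∫ u^2·e^(-2·u) du = -(2·u^2 + 2·u + 1)·e^(-2·u)/4, the numerator is 701·e^(-21/5)/200 and the denominator is 1/4.
Taking the ratio yields P = 0.21024.

P ≈ 0.2102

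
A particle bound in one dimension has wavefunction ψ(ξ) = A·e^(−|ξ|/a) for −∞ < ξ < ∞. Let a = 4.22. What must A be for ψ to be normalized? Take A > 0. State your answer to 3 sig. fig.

Require ∫ |ψ|² dξ = 1 over the whole domain.
Using ∫₀^∞ ξⁿ e^(−αξ) dξ = n!/αⁿ⁺¹, ∫|ψ|² dξ = A²·(a).
Setting this equal to 1 gives A² = 1/(a).
With a = 4.22: A² = 0.2370 and A = 0.4868.

A ≈ 0.487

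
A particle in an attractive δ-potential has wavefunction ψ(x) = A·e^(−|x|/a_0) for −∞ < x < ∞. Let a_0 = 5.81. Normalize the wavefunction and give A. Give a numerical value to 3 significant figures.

Normalization requires ∫|ψ|² dx = 1, integrated from −∞ to ∞.
Carrying out the integral gives A² · a_0.
Hence A² = 1/[a_0].
Substituting a_0 = 5.81 gives A² = 0.1721, so A = 0.4149.

A ≈ 0.415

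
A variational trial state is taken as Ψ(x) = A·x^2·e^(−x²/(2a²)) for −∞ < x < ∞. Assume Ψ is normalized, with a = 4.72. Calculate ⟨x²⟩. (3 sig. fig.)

The expectation value is the |Ψ|²-weighted average of x^2: ∫ x^2|Ψ|² dx.
Since the A² factors cancel between numerator and denominator, ⟨x²⟩ = 5·a^2/2.
With a = 4.72, ⟨x^2⟩ = 55.70.

⟨x^2⟩ ≈ 55.7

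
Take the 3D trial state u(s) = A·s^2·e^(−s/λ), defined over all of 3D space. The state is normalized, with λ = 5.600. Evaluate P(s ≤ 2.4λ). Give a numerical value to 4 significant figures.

Integrate the radial probability density 4πs²|u|² over s ≤ 2.4λ.
The full normalization integral is A²·[45·π·λ^7/2] = 1, fixing A².
In terms of t = s/λ (A², 4π and the length scale all cancel between numerator and denominator), P = [∫_{0}^{2.4} t^6·e^(-2·t) dt] / [∫_{0}^{∞} t^6·e^(-2·t) dt].
With ∫ t^6·e^(-2·t) dt = -(4·t^6 + 12·t^5 + 30·t^4 + 60·t^3 + 90·t^2 + 90·t + 45)·e^(-2·t)/8 + C, the region integral is ≈ 1.17672 and the full one is 45/8.
This evaluates to P = 0.20920.

P ≈ 0.2092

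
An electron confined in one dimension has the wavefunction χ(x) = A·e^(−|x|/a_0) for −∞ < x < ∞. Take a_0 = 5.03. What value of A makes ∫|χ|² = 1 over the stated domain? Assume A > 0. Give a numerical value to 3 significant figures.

The normalization condition is ∫|χ|² dx = 1 from −∞ to ∞.
Recall ∫₀^∞ x^m e^(−x/β) dx = m!·β^(m+1), with χ = A·e^(−|x|/a_0), the integral evaluates to A²·[a_0].
So A² = (a_0)^(−1).
Substituting a_0 = 5.03 gives A² = 0.1988, so A = 0.4459.

A ≈ 0.446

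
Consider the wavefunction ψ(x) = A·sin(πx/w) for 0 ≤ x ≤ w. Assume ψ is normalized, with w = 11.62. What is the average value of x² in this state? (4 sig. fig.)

By definition ⟨x²⟩ = ∫ x^2 |ψ(x)|² dx.
Since the A² factors cancel between numerator and denominator, ⟨x²⟩ = -w^2/(2·π^2) + w^2/3.
With w = 11.62, ⟨x^2⟩ = 38.168.

⟨x^2⟩ ≈ 38.17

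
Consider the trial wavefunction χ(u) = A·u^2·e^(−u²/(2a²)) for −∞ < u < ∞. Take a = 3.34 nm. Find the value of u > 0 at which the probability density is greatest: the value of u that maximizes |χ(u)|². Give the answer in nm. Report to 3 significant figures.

The maximum of |χ(u)|² occurs where its derivative vanishes.
This gives u = √(2)·a.
With a = 3.34, the value of u > 0 at which the probability density is greatest is 4.723 nm.

u ≈ 4.72 nm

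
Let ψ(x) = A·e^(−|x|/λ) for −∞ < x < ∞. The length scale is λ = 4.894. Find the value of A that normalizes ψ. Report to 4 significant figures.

The normalization condition is ∫|ψ|² dx = 1 from −∞ to ∞.
Using ∫₀^∞ xⁿ e^(−αx) dx = n!/αⁿ⁺¹, carrying out the integral gives A² · λ.
Hence A² = 1/[λ].
Plugging in λ = 4.894 yields A = 0.45203.

A ≈ 0.4520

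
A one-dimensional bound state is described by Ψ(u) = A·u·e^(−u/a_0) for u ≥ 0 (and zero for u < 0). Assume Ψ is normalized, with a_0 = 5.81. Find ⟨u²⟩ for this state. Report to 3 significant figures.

⟨u^2⟩ ≈ 101

⟨u²⟩ = ∫ u^2 |Ψ|² du over the full domain.
Evaluating both integrals, ⟨u²⟩ = 3·a_0^2.
With a_0 = 5.81, ⟨u^2⟩ = 101.3.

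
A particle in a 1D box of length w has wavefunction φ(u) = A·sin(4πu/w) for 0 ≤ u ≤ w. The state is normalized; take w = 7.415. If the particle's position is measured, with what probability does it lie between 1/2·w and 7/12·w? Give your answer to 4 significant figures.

P ≈ 0.04888

The probability is P = ∫ |φ|² du over [1/2·w, 7/12·w].
The normalization integral ∫|φ|²du over the whole domain equals w/2·A², and A² cancels in the ratio.
Substituting t = u/w, A² and the length scale cancel in the ratio: P = ∫_{1/2}^{7/12} sin(4·π·t)^2 dt / ∫_{0}^{1} sin(4·π·t)^2 dt.
An antiderivative of sin(4·π·t)^2 is t/2 - sin(4·π·t)·cos(4·π·t)/(8·π); evaluating from 1/2 to 7/12 gives -√(3)/(32·π) + 1/24, while the full integral is 1/2.
Evaluating gives P = (-√(3)/16 + π/12)/π.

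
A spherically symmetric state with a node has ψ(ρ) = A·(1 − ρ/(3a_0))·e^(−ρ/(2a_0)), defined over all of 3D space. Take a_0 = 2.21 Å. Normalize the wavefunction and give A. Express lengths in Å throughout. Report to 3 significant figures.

Require ∫ |ψ|² 4πρ² dρ = 1 over the whole domain.
With ψ = A·(1 − ρ/(3a_0))·e^(−ρ/(2a_0)), the integral evaluates to A²·[8·π·a_0^3/3].
Hence A² = 1/[8·π·a_0^3/3].
Substituting a_0 = 2.21 gives A² = 0.01106, so A = 0.1052.

A ≈ 0.105 Å^(-3/2)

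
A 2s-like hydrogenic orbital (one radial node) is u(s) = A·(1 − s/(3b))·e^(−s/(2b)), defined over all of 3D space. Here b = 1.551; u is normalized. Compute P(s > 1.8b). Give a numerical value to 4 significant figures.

P ≈ 0.6985

P = ∫ |u|² 4πs² ds over s > 1.8b.
The full normalization integral is A²·[8·π·b^3/3] = 1, fixing A².
Let t = s/b; then A², 4π and the length scale all cancel, so P = ∫_{1.8}^{∞} t^2·(1 - t/3)^2·e^(-t) dt ÷ ∫_{0}^{∞} t^2·(1 - t/3)^2·e^(-t) dt.
With ∫ t^2·(1 - t/3)^2·e^(-t) dt = (-t^4 + 2·t^3 - 3·t^2 - 6·t - 6)·e^(-t)/9 + C, the region integral is 5282·e^(-9/5)/1875 and the full one is 2/3.
This evaluates to P = 0.69849.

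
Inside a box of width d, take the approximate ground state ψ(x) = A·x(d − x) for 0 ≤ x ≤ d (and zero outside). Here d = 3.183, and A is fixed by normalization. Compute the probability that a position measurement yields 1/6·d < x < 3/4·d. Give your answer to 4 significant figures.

P ≈ 0.8610

The probability is P = ∫ |ψ|² dx over [1/6·d, 3/4·d].
The normalization integral ∫|ψ|²dx over the whole domain equals d^5/30·A², and A² cancels in the ratio.
Substituting u = x/d, A² and the length scale cancel in the ratio: P = ∫_{1/6}^{3/4} u^2·(1 - u)^2 du / ∫_{0}^{1} u^2·(1 - u)^2 du.
Using ∫ u^2·(1 - u)^2 du = u^3·(6·u^2 - 15·u + 10)/30, the numerator is ≈ 0.0286997 and the denominator is 1/30.
Taking the ratio, P = 0.86099.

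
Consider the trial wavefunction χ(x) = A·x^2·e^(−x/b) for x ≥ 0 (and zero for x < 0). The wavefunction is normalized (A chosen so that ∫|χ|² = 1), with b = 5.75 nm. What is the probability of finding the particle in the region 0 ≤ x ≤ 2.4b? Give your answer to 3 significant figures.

The probability is P = ∫ |χ|² dx over [0, 2.4b].
Since A² = 1/(3·b^5/4), this is the region integral divided by the full normalization integral.
Let u = x/b; then A² and the length scale cancel, so P = ∫_{0}^{2.4} u^4·e^(-2·u) du ÷ ∫_{0}^{∞} u^4·e^(-2·u) du.
Using ∫ u^4·e^(-2·u) du = -(u^4/2 + u^3 + 3·u^2/2 + 3·u/2 + 3/4)·e^(-2·u), the numerator is ≈ 0.39281 and the denominator is 3/4.
This works out to P = 0.5237.

P ≈ 0.524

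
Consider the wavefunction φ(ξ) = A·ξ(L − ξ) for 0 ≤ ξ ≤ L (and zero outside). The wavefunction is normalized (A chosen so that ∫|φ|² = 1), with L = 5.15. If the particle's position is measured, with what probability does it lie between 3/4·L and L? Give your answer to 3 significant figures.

P ≈ 0.104

|φ|² is the probability density, so P = ∫_{3/4·L}^{L} |φ|² dξ.
The normalization integral ∫|φ|²dξ over the whole domain equals L^5/30·A², and A² cancels in the ratio.
In terms of u = ξ/L (A² and the length scale cancel between numerator and denominator), P = [∫_{3/4}^{1} u^2·(1 - u)^2 du] / [∫_{0}^{1} u^2·(1 - u)^2 du].
With ∫ u^2·(1 - u)^2 du = u^3·(6·u^2 - 15·u + 10)/30 + C, the region integral is ≈ 0.0034505 and the full one is 1/30.
The result is P = 53/512.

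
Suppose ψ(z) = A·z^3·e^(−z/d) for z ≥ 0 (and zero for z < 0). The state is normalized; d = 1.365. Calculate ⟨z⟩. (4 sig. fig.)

⟨z⟩ = ∫ z |ψ|² dz over the full domain.
Evaluating both integrals, ⟨z⟩ = 7·d/2.
With d = 1.365, ⟨z⟩ = 4.7775.

⟨z⟩ ≈ 4.778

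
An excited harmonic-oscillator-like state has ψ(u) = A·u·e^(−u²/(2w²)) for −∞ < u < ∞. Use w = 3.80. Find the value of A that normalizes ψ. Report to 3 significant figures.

The normalization condition is ∫|ψ|² du = 1 from −∞ to ∞.
With ψ = A·u·e^(−u²/(2w²)), the integral evaluates to A²·[√(π)·w^3/2].
So A² = (√(π)·w^3/2)^(−1).
Plugging in w = 3.80 yields A = 0.1434.

A ≈ 0.143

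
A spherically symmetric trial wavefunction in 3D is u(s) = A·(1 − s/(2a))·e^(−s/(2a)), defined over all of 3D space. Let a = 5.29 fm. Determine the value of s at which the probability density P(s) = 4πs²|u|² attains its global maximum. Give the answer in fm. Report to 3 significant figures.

s ≈ 27.7 fm

Set d/ds [P(s) = 4πs²|u|²] = 0 and solve for s > 0.
Solving yields s = a·(√(5) + 3).
With a = 5.29, the most probable radial distance is 27.70 fm.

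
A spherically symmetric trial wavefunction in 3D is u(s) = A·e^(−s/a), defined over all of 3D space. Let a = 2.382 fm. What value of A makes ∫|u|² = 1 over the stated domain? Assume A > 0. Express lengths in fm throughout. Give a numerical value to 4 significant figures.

A ≈ 0.1535 fm^(-3/2)

Require ∫ |u|² 4πs² ds = 1 over the whole domain.
In 3D with spherical symmetry the volume element is 4πs² ds.
Recall ∫₀^∞ s^m e^(−s/β) ds = m!·β^(m+1), the integral (without the A² prefactor) comes out to π·a^3.
With a = 2.382: A² = 0.023552 and A = 0.15347.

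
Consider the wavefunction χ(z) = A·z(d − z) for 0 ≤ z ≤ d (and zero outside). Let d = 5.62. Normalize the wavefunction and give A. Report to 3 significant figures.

A ≈ 0.0732

Normalization requires ∫|χ|² dz = 1, integrated from 0 to d.
∫|χ|² dz = A²·(d^5/30).
Hence A² = 1/[d^5/30].
Substituting d = 5.62 gives A² = 0.005351, so A = 0.07315.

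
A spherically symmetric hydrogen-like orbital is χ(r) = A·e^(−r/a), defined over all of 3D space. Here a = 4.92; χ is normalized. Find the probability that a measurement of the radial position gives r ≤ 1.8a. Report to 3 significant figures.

P ≈ 0.697

Integrate the radial probability density 4πr²|χ|² over r ≤ 1.8a.
The full normalization integral is A²·[π·a^3] = 1, fixing A².
Let u = r/a; then A², 4π and the length scale all cancel, so P = ∫_{0}^{1.8} u^2·e^(-2·u) du ÷ ∫_{0}^{∞} u^2·e^(-2·u) du.
With ∫ u^2·e^(-2·u) du = -(2·u^2 + 2·u + 1)·e^(-2·u)/4 + C, the region integral is 1/4 - 277·e^(-18/5)/100 and the full one is 1/4.
This evaluates to P = 0.6973.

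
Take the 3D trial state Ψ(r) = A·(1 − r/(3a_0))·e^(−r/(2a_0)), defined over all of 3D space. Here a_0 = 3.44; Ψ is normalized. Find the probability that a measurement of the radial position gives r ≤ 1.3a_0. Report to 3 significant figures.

Integrate the radial probability density 4πr²|Ψ|² over r ≤ 1.3a_0.
A² is fixed by ∫₀^∞ 4πr²|Ψ|² dr = 1, i.e. A² = (8·π·a_0^3/3)^(−1).
Substituting u = r/a_0, A², 4π and the length scale all cancel in the ratio: P = ∫_{0}^{1.3} u^2·(1 - u/3)^2·e^(-u) du / ∫_{0}^{∞} u^2·(1 - u/3)^2·e^(-u) du.
An antiderivative of u^2·(1 - u/3)^2·e^(-u) is (-u^4 + 2·u^3 - 3·u^2 - 6·u - 6)·e^(-u)/9; evaluating from 0 to 1.3 gives ≈ 0.14183, while the full integral is 2/3.
The region integral divided by the full integral gives P = 0.2127.

P ≈ 0.213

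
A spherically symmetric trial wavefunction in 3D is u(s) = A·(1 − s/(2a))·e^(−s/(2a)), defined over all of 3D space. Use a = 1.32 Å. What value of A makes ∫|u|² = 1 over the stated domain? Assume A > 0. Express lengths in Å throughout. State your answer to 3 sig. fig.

A ≈ 0.132 Å^(-3/2)

We need A² ∫|f|² 4πs² ds = 1, taking the integral from 0 to ∞.
With u = A·(1 − s/(2a))·e^(−s/(2a)), the integral evaluates to A²·[8·π·a^3].
Substituting a = 1.32 gives A² = 0.01730, so A = 0.1315.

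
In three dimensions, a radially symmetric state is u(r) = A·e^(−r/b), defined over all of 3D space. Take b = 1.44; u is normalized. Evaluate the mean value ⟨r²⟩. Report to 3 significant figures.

By definition ⟨r²⟩ = ∫ r^2 |u(r)|² 4πr² dr.
The ratio of the moment integral to the normalization integral gives ⟨r²⟩ = 3·b^2.
With b = 1.44, ⟨r^2⟩ = 6.221.

⟨r^2⟩ ≈ 6.22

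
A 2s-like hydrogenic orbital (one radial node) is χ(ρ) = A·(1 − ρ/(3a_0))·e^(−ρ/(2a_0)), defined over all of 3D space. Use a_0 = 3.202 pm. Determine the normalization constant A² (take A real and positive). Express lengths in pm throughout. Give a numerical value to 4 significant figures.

A^2 ≈ 0.003636 pm^(-3)

The normalization condition is ∫|χ|² 4πρ² dρ = 1 from 0 to ∞.
In 3D with spherical symmetry the volume element is 4πρ² dρ.
With χ = A·(1 − ρ/(3a_0))·e^(−ρ/(2a_0)), the integral evaluates to A²·[8·π·a_0^3/3].
Setting this equal to 1 gives A² = 1/(8·π·a_0^3/3).
Substituting a_0 = 3.202 gives A² = 0.0036359, so A = 0.060299.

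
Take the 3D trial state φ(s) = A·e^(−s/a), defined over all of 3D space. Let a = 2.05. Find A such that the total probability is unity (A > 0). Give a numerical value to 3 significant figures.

A ≈ 0.192

Normalization requires ∫|φ|² 4πs² ds = 1, integrated from 0 to ∞.
In 3D with spherical symmetry the volume element is 4πs² ds.
Using ∫₀^∞ sⁿ e^(−αs) ds = n!/αⁿ⁺¹, ∫|φ|² 4πs² ds = A²·(π·a^3).
So A² = (π·a^3)^(−1).
With a = 2.05: A² = 0.03695 and A = 0.1922.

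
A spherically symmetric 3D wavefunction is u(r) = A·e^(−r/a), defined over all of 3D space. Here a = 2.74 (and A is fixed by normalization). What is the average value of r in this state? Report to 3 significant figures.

⟨r⟩ ≈ 4.11

⟨r⟩ = ∫ r |u|² 4πr² dr over the full domain.
With ∫₀^∞ r^3 e^(−αr) dr = 3!/α^4, evaluating both integrals, ⟨r⟩ = 3·a/2.
With a = 2.74, ⟨r⟩ = 4.110.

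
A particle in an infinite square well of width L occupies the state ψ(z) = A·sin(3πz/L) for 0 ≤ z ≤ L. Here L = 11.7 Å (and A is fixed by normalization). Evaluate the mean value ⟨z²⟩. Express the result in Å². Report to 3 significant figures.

⟨z^2⟩ ≈ 44.9 Å^2

⟨z²⟩ = ∫ z^2 |ψ|² dz over the full domain.
Using sin²θ = (1 − cos 2θ)/2, since the A² factors cancel between numerator and denominator, ⟨z²⟩ = -L^2/(18·π^2) + L^2/3.
With L = 11.7, ⟨z^2⟩ = 44.86.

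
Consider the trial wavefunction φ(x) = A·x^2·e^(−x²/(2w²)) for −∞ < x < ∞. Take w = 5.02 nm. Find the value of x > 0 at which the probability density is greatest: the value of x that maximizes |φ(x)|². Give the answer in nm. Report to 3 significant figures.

x ≈ 7.10 nm

The maximum of |φ(x)|² occurs where its derivative vanishes.
This gives x = √(2)·w.
With w = 5.02, the value of x > 0 at which the probability density is greatest is 7.099 nm.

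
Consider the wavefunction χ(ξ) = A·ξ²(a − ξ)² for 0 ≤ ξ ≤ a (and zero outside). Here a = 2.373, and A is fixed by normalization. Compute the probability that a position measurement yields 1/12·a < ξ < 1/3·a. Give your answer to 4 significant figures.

P ≈ 0.1445

P = ∫_{1/12·a}^{1/3·a} |χ(ξ)|² dξ.
Since A² = 1/(a^9/630), this is the region integral divided by the full normalization integral.
Let u = ξ/a; then A² and the length scale cancel, so P = ∫_{1/12}^{1/3} u^4·(1 - u)^4 du ÷ ∫_{0}^{1} u^4·(1 - u)^4 du.
An antiderivative of u^4·(1 - u)^4 is u^5·(70·u^4 - 315·u^3 + 540·u^2 - 420·u + 126)/630; evaluating from 1/12 to 1/3 gives ≈ 0.000229311, while the full integral is 1/630.
The result is P = 0.14447.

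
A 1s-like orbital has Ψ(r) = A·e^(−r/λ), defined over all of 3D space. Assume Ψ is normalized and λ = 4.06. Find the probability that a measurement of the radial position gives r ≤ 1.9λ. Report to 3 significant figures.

Integrate the radial probability density 4πr²|Ψ|² over r ≤ 1.9λ.
A² is fixed by ∫₀^∞ 4πr²|Ψ|² dr = 1, i.e. A² = (π·λ^3)^(−1).
Substituting u = r/λ, A², 4π and the length scale all cancel in the ratio: P = ∫_{0}^{1.9} u^2·e^(-2·u) du / ∫_{0}^{∞} u^2·e^(-2·u) du.
With ∫ u^2·e^(-2·u) du = -(2·u^2 + 2·u + 1)·e^(-2·u)/4 + C, the region integral is 1/4 - 601·e^(-19/5)/200 and the full one is 1/4.
The region integral divided by the full integral gives P = 0.7311.

P ≈ 0.731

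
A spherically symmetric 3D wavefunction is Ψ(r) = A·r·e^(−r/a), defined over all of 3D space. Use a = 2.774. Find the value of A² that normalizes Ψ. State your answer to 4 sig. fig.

A^2 ≈ 0.0006459

The normalization condition is ∫|Ψ|² 4πr² dr = 1 from 0 to ∞.
Recall ∫₀^∞ r^m e^(−r/β) dr = m!·β^(m+1), with Ψ = A·r·e^(−r/a), the integral evaluates to A²·[3·π·a^5].
Substituting a = 2.774 gives A² = 0.00064595, so A = 0.025415.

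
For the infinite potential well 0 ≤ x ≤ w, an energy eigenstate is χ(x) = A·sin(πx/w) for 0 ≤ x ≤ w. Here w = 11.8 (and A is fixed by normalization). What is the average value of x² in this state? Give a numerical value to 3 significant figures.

⟨x^2⟩ ≈ 39.4

⟨x²⟩ = ∫ x^2 |χ|² dx over the full domain.
Using sin²θ = (1 − cos 2θ)/2, the ratio of the moment integral to the normalization integral gives ⟨x²⟩ = -w^2/(2·π^2) + w^2/3.
With w = 11.8, ⟨x^2⟩ = 39.36.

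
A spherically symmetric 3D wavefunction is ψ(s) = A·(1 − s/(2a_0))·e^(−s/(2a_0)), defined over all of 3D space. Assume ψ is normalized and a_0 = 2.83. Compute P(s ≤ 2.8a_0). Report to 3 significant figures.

P = ∫ |ψ|² 4πs² ds over s ≤ 2.8a_0.
A² is fixed by ∫₀^∞ 4πs²|ψ|² ds = 1, i.e. A² = (8·π·a_0^3)^(−1).
In terms of u = s/a_0 (A², 4π and the length scale all cancel between numerator and denominator), P = [∫_{0}^{2.8} u^2·(1 - u/2)^2·e^(-u) du] / [∫_{0}^{∞} u^2·(1 - u/2)^2·e^(-u) du].
Using ∫ u^2·(1 - u/2)^2·e^(-u) du = -(u^4/4 + u^2 + 2·u + 2)·e^(-u), the numerator is ≈ 0.12666 and the denominator is 2.
The region integral divided by the full integral gives P = 0.06333.

P ≈ 0.0633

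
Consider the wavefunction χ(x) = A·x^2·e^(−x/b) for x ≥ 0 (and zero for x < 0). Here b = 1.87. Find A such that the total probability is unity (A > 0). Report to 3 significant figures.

A ≈ 0.241

We need A² ∫|f|² dx = 1, taking the integral from 0 to ∞.
Using ∫₀^∞ xⁿ e^(−αx) dx = n!/αⁿ⁺¹, with χ = A·x^2·e^(−x/b), the integral evaluates to A²·[3·b^5/4].
Setting this equal to 1 gives A² = 1/(3·b^5/4).
Plugging in b = 1.87 yields A = 0.2415.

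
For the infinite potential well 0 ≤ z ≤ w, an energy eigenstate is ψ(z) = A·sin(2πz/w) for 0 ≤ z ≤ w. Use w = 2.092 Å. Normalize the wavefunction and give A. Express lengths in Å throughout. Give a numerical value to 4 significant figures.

We need A² ∫|f|² dz = 1, taking the integral from 0 to w.
∫|ψ|² dz = A²·(w/2).
So A² = (w/2)^(−1).
With w = 2.092: A² = 0.95602 and A = 0.97776.

A ≈ 0.9778 Å^(-1/2)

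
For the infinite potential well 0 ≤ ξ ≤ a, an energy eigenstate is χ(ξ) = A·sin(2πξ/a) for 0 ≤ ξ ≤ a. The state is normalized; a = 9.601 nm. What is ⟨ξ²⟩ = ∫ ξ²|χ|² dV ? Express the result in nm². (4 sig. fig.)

⟨ξ^2⟩ ≈ 29.56 nm^2

⟨ξ²⟩ = ∫ ξ^2 |χ|² dξ over the full domain.
Since the A² factors cancel between numerator and denominator, ⟨ξ²⟩ = -a^2/(8·π^2) + a^2/3.
With a = 9.601, ⟨ξ^2⟩ = 29.559.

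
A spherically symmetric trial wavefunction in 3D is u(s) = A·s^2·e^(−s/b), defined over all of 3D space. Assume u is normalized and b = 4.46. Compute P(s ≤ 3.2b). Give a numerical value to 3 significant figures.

P = ∫ |u|² 4πs² ds over s ≤ 3.2b.
The full normalization integral is A²·[45·π·b^7/2] = 1, fixing A².
Substituting t = s/b, A², 4π and the length scale all cancel in the ratio: P = ∫_{0}^{3.2} t^6·e^(-2·t) dt / ∫_{0}^{∞} t^6·e^(-2·t) dt.
An antiderivative of t^6·e^(-2·t) is -(4·t^6 + 12·t^5 + 30·t^4 + 60·t^3 + 90·t^2 + 90·t + 45)·e^(-2·t)/8; evaluating from 0 to 3.2 gives ≈ 2.5744, while the full integral is 45/8.
Taking the ratio yields P = 0.4577.

P ≈ 0.458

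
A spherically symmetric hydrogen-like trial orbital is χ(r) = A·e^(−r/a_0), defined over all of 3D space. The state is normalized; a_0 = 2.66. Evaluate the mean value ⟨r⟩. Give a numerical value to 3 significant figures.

⟨r⟩ ≈ 3.99

⟨r⟩ = ∫ r |χ|² 4πr² dr over the full domain.
Using ∫₀^∞ rⁿ e^(−αr) dr = n!/αⁿ⁺¹, the ratio of the moment integral to the normalization integral gives ⟨r⟩ = 3·a_0/2.
With a_0 = 2.66, ⟨r⟩ = 3.990.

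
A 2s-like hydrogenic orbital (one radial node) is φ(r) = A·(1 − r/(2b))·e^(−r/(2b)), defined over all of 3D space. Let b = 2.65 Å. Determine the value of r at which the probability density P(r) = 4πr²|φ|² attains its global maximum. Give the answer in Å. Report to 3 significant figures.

The maximum of P(r) = 4πr²|φ|² occurs where its derivative vanishes.
This gives r = b·(√(5) + 3).
With b = 2.65, the most probable radial distance is 13.88 Å.

r ≈ 13.9 Å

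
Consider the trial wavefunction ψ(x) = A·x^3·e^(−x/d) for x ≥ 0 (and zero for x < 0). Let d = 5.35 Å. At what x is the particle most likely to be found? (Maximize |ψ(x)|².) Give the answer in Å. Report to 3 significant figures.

x ≈ 16.1 Å

Set d/dx [|ψ(x)|²] = 0 and solve for x > 0.
Solving yields x = 3·d.
With d = 5.35, the most probable position is 16.05 Å.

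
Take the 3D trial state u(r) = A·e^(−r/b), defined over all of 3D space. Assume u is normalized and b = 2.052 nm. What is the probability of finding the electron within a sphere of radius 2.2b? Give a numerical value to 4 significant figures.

With dV = 4πr²dr, the probability is ∫|u|² dV over r ≤ 2.2b.
A² is fixed by ∫₀^∞ 4πr²|u|² dr = 1, i.e. A² = (π·b^3)^(−1).
In terms of t = r/b (A², 4π and the length scale all cancel between numerator and denominator), P = [∫_{0}^{2.2} t^2·e^(-2·t) dt] / [∫_{0}^{∞} t^2·e^(-2·t) dt].
An antiderivative of t^2·e^(-2·t) is -(2·t^2 + 2·t + 1)·e^(-2·t)/4; evaluating from 0 to 2.2 gives 1/4 - 377·e^(-22/5)/100, while the full integral is 1/4.
The region integral divided by the full integral gives P = 0.81486.

P ≈ 0.8149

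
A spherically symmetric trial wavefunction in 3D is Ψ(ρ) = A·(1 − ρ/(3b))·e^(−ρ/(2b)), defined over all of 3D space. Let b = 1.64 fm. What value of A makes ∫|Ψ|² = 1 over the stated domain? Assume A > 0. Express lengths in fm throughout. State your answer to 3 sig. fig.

A ≈ 0.165 fm^(-3/2)

Require ∫ |Ψ|² 4πρ² dρ = 1 over the whole domain.
Recall ∫₀^∞ ρ^m e^(−ρ/β) dρ = m!·β^(m+1), carrying out the integral gives A² · 8·π·b^3/3.
Setting this equal to 1 gives A² = 1/(8·π·b^3/3).
With b = 1.64: A² = 0.02706 and A = 0.1645.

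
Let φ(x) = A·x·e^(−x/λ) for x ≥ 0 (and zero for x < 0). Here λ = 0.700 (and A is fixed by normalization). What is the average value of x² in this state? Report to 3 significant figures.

By definition ⟨x²⟩ = ∫ x^2 |φ(x)|² dx.
Since the A² factors cancel between numerator and denominator, ⟨x²⟩ = 3·λ^2.
With λ = 0.700, ⟨x^2⟩ = 1.470.

⟨x^2⟩ ≈ 1.47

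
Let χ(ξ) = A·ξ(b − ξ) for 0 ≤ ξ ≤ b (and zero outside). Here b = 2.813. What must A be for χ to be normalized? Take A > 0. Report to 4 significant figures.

A ≈ 0.4127

The normalization condition is ∫|χ|² dξ = 1 from 0 to b.
Expanding the polynomial and integrating term by term, carrying out the integral gives A² · b^5/30.
Setting this equal to 1 gives A² = 1/(b^5/30).
Substituting b = 2.813 gives A² = 0.17032, so A = 0.41270.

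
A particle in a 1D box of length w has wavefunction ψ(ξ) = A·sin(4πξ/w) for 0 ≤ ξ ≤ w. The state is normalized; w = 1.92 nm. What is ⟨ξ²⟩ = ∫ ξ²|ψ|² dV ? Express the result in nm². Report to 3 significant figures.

⟨ξ^2⟩ ≈ 1.22 nm^2

By definition ⟨ξ²⟩ = ∫ ξ^2 |ψ(ξ)|² dξ.
The ratio of the moment integral to the normalization integral gives ⟨ξ²⟩ = -w^2/(32·π^2) + w^2/3.
With w = 1.92, ⟨ξ^2⟩ = 1.217.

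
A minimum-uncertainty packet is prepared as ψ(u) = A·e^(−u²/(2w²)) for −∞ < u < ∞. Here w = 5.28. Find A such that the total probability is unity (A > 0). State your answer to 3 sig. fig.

Require ∫ |ψ|² du = 1 over the whole domain.
With ψ = A·e^(−u²/(2w²)), the integral evaluates to A²·[√(π)·w].
Plugging in w = 5.28 yields A = 0.3269.

A ≈ 0.327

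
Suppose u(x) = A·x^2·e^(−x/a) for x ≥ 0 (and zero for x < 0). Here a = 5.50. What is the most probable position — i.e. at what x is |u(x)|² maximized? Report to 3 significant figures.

Differentiate |u(x)|² with respect to x and set to zero.
This gives x = 2·a.
With a = 5.50, the most probable position is 11.00.

x ≈ 11.0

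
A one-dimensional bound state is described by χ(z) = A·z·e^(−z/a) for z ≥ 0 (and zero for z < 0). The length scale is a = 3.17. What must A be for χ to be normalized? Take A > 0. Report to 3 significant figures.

A ≈ 0.354

Require ∫ |χ|² dz = 1 over the whole domain.
Using ∫₀^∞ zⁿ e^(−αz) dz = n!/αⁿ⁺¹, with χ = A·z·e^(−z/a), the integral evaluates to A²·[a^3/4].
So A² = (a^3/4)^(−1).
With a = 3.17: A² = 0.1256 and A = 0.3544.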